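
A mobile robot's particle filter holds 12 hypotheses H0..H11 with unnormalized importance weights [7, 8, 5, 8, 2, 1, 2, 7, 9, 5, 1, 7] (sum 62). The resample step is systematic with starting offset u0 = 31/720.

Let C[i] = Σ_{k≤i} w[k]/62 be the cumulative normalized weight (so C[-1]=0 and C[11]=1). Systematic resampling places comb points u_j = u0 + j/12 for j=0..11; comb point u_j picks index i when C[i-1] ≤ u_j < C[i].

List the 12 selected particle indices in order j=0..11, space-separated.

C = [7/62, 15/62, 10/31, 14/31, 15/31, 1/2, 33/62, 20/31, 49/62, 27/31, 55/62, 1]
j=0: u_0=31/720 ∈ [0, 7/62) → index 0
j=1: u_1=91/720 ∈ [7/62, 15/62) → index 1
j=2: u_2=151/720 ∈ [7/62, 15/62) → index 1
j=3: u_3=211/720 ∈ [15/62, 10/31) → index 2
j=4: u_4=271/720 ∈ [10/31, 14/31) → index 3
j=5: u_5=331/720 ∈ [14/31, 15/31) → index 4
j=6: u_6=391/720 ∈ [33/62, 20/31) → index 7
j=7: u_7=451/720 ∈ [33/62, 20/31) → index 7
j=8: u_8=511/720 ∈ [20/31, 49/62) → index 8
j=9: u_9=571/720 ∈ [49/62, 27/31) → index 9
j=10: u_10=631/720 ∈ [27/31, 55/62) → index 10
j=11: u_11=691/720 ∈ [55/62, 1) → index 11

0 1 1 2 3 4 7 7 8 9 10 11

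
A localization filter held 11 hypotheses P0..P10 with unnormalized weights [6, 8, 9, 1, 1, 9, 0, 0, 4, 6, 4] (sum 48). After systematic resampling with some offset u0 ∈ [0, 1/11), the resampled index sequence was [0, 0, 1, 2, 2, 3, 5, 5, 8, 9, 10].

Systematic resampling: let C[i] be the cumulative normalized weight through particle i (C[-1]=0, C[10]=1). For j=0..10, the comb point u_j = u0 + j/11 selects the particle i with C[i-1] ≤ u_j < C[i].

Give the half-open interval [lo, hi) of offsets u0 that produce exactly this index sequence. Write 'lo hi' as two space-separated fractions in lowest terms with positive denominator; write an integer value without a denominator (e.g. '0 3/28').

13/528 3/88

C = [1/8, 7/24, 23/48, 1/2, 25/48, 17/24, 17/24, 17/24, 19/24, 11/12, 1]
j=0 picked index 0: u0 ∈ [0, 1/8)
j=1 picked index 0: u0 ∈ [-1/11, 3/88)
j=2 picked index 1: u0 ∈ [-5/88, 29/264)
j=3 picked index 2: u0 ∈ [5/264, 109/528)
j=4 picked index 2: u0 ∈ [-19/264, 61/528)
j=5 picked index 3: u0 ∈ [13/528, 1/22)
j=6 picked index 5: u0 ∈ [-13/528, 43/264)
j=7 picked index 5: u0 ∈ [-61/528, 19/264)
j=8 picked index 8: u0 ∈ [-5/264, 17/264)
j=9 picked index 9: u0 ∈ [-7/264, 13/132)
j=10 picked index 10: u0 ∈ [1/132, 1/11)
intersection: [13/528, 3/88)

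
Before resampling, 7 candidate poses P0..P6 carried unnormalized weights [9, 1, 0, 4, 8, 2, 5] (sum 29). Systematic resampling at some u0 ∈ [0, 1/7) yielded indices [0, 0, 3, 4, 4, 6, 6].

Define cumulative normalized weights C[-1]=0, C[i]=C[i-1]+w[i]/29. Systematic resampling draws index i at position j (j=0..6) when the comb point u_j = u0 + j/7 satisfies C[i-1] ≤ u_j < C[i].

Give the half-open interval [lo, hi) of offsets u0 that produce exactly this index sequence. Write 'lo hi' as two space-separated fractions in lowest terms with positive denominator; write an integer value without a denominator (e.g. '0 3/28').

C = [9/29, 10/29, 10/29, 14/29, 22/29, 24/29, 1]
j=0 picked index 0: u0 ∈ [0, 9/29)
j=1 picked index 0: u0 ∈ [-1/7, 34/203)
j=2 picked index 3: u0 ∈ [12/203, 40/203)
j=3 picked index 4: u0 ∈ [11/203, 67/203)
j=4 picked index 4: u0 ∈ [-18/203, 38/203)
j=5 picked index 6: u0 ∈ [23/203, 2/7)
j=6 picked index 6: u0 ∈ [-6/203, 1/7)
intersection: [23/203, 1/7)

23/203 1/7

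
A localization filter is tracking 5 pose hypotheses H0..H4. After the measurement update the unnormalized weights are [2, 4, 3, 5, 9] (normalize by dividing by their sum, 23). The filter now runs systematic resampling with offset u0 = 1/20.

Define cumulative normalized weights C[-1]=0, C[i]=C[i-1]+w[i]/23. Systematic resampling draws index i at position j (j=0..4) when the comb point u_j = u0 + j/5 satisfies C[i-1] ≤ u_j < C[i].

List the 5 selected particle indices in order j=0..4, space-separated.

C = [2/23, 6/23, 9/23, 14/23, 1]
j=0: u_0=1/20 ∈ [0, 2/23) → index 0
j=1: u_1=1/4 ∈ [2/23, 6/23) → index 1
j=2: u_2=9/20 ∈ [9/23, 14/23) → index 3
j=3: u_3=13/20 ∈ [14/23, 1) → index 4
j=4: u_4=17/20 ∈ [14/23, 1) → index 4

0 1 3 4 4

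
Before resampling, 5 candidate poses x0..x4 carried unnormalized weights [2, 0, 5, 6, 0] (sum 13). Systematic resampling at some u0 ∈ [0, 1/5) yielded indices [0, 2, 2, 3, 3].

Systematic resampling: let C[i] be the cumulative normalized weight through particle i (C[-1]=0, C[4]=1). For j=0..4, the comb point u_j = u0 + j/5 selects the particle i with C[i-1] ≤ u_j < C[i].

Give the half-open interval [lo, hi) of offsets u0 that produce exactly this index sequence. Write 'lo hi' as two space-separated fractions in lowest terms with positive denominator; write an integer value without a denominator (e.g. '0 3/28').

C = [2/13, 2/13, 7/13, 1, 1]
j=0 picked index 0: u0 ∈ [0, 2/13)
j=1 picked index 2: u0 ∈ [-3/65, 22/65)
j=2 picked index 2: u0 ∈ [-16/65, 9/65)
j=3 picked index 3: u0 ∈ [-4/65, 2/5)
j=4 picked index 3: u0 ∈ [-17/65, 1/5)
intersection: [0, 9/65)

0 9/65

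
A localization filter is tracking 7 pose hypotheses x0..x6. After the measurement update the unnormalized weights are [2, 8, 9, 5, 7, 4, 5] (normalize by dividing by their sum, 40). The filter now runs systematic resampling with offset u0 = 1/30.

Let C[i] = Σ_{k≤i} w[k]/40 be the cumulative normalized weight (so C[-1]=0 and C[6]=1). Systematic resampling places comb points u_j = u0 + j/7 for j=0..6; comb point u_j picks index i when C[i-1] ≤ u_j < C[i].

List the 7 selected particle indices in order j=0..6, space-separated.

0 1 2 2 4 4 6

C = [1/20, 1/4, 19/40, 3/5, 31/40, 7/8, 1]
j=0: u_0=1/30 ∈ [0, 1/20) → index 0
j=1: u_1=37/210 ∈ [1/20, 1/4) → index 1
j=2: u_2=67/210 ∈ [1/4, 19/40) → index 2
j=3: u_3=97/210 ∈ [1/4, 19/40) → index 2
j=4: u_4=127/210 ∈ [3/5, 31/40) → index 4
j=5: u_5=157/210 ∈ [3/5, 31/40) → index 4
j=6: u_6=187/210 ∈ [7/8, 1) → index 6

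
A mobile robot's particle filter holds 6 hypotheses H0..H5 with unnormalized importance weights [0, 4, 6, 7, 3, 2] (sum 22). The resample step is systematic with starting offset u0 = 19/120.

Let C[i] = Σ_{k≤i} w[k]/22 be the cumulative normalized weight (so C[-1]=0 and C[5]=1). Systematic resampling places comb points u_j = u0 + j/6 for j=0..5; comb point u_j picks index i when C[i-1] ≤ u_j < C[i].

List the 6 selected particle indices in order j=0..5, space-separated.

1 2 3 3 4 5

C = [0, 2/11, 5/11, 17/22, 10/11, 1]
j=0: u_0=19/120 ∈ [0, 2/11) → index 1
j=1: u_1=13/40 ∈ [2/11, 5/11) → index 2
j=2: u_2=59/120 ∈ [5/11, 17/22) → index 3
j=3: u_3=79/120 ∈ [5/11, 17/22) → index 3
j=4: u_4=33/40 ∈ [17/22, 10/11) → index 4
j=5: u_5=119/120 ∈ [10/11, 1) → index 5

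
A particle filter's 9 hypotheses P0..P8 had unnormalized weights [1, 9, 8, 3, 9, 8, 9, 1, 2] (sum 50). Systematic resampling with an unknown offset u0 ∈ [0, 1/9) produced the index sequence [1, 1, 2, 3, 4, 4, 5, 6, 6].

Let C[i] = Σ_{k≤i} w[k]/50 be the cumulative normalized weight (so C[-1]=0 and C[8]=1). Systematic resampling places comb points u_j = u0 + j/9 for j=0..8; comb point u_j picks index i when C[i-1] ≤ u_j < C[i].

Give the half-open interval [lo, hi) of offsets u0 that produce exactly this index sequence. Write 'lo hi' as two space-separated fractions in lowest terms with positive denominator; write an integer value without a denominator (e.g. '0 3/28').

C = [1/50, 1/5, 9/25, 21/50, 3/5, 19/25, 47/50, 24/25, 1]
j=0 picked index 1: u0 ∈ [1/50, 1/5)
j=1 picked index 1: u0 ∈ [-41/450, 4/45)
j=2 picked index 2: u0 ∈ [-1/45, 31/225)
j=3 picked index 3: u0 ∈ [2/75, 13/150)
j=4 picked index 4: u0 ∈ [-11/450, 7/45)
j=5 picked index 4: u0 ∈ [-61/450, 2/45)
j=6 picked index 5: u0 ∈ [-1/15, 7/75)
j=7 picked index 6: u0 ∈ [-4/225, 73/450)
j=8 picked index 6: u0 ∈ [-29/225, 23/450)
intersection: [2/75, 2/45)

2/75 2/45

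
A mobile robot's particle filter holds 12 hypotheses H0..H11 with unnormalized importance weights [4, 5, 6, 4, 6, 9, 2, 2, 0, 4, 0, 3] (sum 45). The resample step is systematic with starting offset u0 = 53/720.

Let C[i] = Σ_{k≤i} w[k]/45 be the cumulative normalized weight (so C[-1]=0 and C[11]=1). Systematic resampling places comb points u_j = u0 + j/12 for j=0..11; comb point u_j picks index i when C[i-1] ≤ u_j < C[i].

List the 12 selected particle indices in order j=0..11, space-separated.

0 1 2 2 3 4 5 5 5 7 9 11

C = [4/45, 1/5, 1/3, 19/45, 5/9, 34/45, 4/5, 38/45, 38/45, 14/15, 14/15, 1]
j=0: u_0=53/720 ∈ [0, 4/45) → index 0
j=1: u_1=113/720 ∈ [4/45, 1/5) → index 1
j=2: u_2=173/720 ∈ [1/5, 1/3) → index 2
j=3: u_3=233/720 ∈ [1/5, 1/3) → index 2
j=4: u_4=293/720 ∈ [1/3, 19/45) → index 3
j=5: u_5=353/720 ∈ [19/45, 5/9) → index 4
j=6: u_6=413/720 ∈ [5/9, 34/45) → index 5
j=7: u_7=473/720 ∈ [5/9, 34/45) → index 5
j=8: u_8=533/720 ∈ [5/9, 34/45) → index 5
j=9: u_9=593/720 ∈ [4/5, 38/45) → index 7
j=10: u_10=653/720 ∈ [38/45, 14/15) → index 9
j=11: u_11=713/720 ∈ [14/15, 1) → index 11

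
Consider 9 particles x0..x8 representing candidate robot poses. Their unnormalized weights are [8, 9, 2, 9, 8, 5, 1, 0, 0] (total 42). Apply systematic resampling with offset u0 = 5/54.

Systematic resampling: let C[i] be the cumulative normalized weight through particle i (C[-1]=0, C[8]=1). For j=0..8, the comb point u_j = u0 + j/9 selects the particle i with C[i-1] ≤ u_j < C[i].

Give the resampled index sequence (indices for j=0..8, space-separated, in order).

0 1 1 2 3 3 4 5 6

C = [4/21, 17/42, 19/42, 2/3, 6/7, 41/42, 1, 1, 1]
j=0: u_0=5/54 ∈ [0, 4/21) → index 0
j=1: u_1=11/54 ∈ [4/21, 17/42) → index 1
j=2: u_2=17/54 ∈ [4/21, 17/42) → index 1
j=3: u_3=23/54 ∈ [17/42, 19/42) → index 2
j=4: u_4=29/54 ∈ [19/42, 2/3) → index 3
j=5: u_5=35/54 ∈ [19/42, 2/3) → index 3
j=6: u_6=41/54 ∈ [2/3, 6/7) → index 4
j=7: u_7=47/54 ∈ [6/7, 41/42) → index 5
j=8: u_8=53/54 ∈ [41/42, 1) → index 6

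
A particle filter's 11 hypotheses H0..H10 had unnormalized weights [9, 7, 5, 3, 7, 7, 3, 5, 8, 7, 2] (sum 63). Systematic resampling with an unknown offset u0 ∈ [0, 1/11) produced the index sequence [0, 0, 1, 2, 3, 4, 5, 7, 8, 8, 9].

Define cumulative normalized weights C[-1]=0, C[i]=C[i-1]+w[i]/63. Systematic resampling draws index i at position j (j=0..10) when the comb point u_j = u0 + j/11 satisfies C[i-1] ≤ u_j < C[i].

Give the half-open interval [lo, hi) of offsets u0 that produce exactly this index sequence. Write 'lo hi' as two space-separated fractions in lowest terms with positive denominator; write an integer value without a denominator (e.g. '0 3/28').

C = [1/7, 16/63, 1/3, 8/21, 31/63, 38/63, 41/63, 46/63, 6/7, 61/63, 1]
j=0 picked index 0: u0 ∈ [0, 1/7)
j=1 picked index 0: u0 ∈ [-1/11, 4/77)
j=2 picked index 1: u0 ∈ [-3/77, 50/693)
j=3 picked index 2: u0 ∈ [-13/693, 2/33)
j=4 picked index 3: u0 ∈ [-1/33, 4/231)
j=5 picked index 4: u0 ∈ [-17/231, 26/693)
j=6 picked index 5: u0 ∈ [-37/693, 40/693)
j=7 picked index 7: u0 ∈ [10/693, 65/693)
j=8 picked index 8: u0 ∈ [2/693, 10/77)
j=9 picked index 8: u0 ∈ [-61/693, 3/77)
j=10 picked index 9: u0 ∈ [-4/77, 41/693)
intersection: [10/693, 4/231)

10/693 4/231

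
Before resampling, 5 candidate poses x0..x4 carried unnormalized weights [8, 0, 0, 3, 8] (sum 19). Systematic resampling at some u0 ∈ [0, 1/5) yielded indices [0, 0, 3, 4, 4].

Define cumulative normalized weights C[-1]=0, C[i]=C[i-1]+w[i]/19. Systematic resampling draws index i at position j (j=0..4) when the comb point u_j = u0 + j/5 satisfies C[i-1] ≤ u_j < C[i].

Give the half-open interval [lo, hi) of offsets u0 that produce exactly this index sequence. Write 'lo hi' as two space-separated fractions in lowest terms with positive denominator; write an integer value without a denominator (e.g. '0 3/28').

C = [8/19, 8/19, 8/19, 11/19, 1]
j=0 picked index 0: u0 ∈ [0, 8/19)
j=1 picked index 0: u0 ∈ [-1/5, 21/95)
j=2 picked index 3: u0 ∈ [2/95, 17/95)
j=3 picked index 4: u0 ∈ [-2/95, 2/5)
j=4 picked index 4: u0 ∈ [-21/95, 1/5)
intersection: [2/95, 17/95)

2/95 17/95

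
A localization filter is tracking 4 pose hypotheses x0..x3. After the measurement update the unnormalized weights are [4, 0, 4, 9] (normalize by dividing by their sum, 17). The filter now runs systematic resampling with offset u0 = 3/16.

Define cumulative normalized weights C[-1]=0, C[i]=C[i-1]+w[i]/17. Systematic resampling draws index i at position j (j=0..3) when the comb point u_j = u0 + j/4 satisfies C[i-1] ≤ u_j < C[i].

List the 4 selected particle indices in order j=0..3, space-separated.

C = [4/17, 4/17, 8/17, 1]
j=0: u_0=3/16 ∈ [0, 4/17) → index 0
j=1: u_1=7/16 ∈ [4/17, 8/17) → index 2
j=2: u_2=11/16 ∈ [8/17, 1) → index 3
j=3: u_3=15/16 ∈ [8/17, 1) → index 3

0 2 3 3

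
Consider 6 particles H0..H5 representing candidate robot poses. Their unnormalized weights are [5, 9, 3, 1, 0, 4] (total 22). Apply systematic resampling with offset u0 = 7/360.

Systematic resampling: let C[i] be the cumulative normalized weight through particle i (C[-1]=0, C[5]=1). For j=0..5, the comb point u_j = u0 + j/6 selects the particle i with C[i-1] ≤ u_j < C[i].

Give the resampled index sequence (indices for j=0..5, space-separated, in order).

C = [5/22, 7/11, 17/22, 9/11, 9/11, 1]
j=0: u_0=7/360 ∈ [0, 5/22) → index 0
j=1: u_1=67/360 ∈ [0, 5/22) → index 0
j=2: u_2=127/360 ∈ [5/22, 7/11) → index 1
j=3: u_3=187/360 ∈ [5/22, 7/11) → index 1
j=4: u_4=247/360 ∈ [7/11, 17/22) → index 2
j=5: u_5=307/360 ∈ [9/11, 1) → index 5

0 0 1 1 2 5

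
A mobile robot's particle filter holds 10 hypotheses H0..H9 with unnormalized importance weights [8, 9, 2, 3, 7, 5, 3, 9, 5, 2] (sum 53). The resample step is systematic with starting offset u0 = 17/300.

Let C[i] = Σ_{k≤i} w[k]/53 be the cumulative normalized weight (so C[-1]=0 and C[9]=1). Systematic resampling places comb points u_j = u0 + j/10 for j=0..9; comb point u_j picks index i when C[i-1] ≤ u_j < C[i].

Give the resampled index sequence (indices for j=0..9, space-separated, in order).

C = [8/53, 17/53, 19/53, 22/53, 29/53, 34/53, 37/53, 46/53, 51/53, 1]
j=0: u_0=17/300 ∈ [0, 8/53) → index 0
j=1: u_1=47/300 ∈ [8/53, 17/53) → index 1
j=2: u_2=77/300 ∈ [8/53, 17/53) → index 1
j=3: u_3=107/300 ∈ [17/53, 19/53) → index 2
j=4: u_4=137/300 ∈ [22/53, 29/53) → index 4
j=5: u_5=167/300 ∈ [29/53, 34/53) → index 5
j=6: u_6=197/300 ∈ [34/53, 37/53) → index 6
j=7: u_7=227/300 ∈ [37/53, 46/53) → index 7
j=8: u_8=257/300 ∈ [37/53, 46/53) → index 7
j=9: u_9=287/300 ∈ [46/53, 51/53) → index 8

0 1 1 2 4 5 6 7 7 8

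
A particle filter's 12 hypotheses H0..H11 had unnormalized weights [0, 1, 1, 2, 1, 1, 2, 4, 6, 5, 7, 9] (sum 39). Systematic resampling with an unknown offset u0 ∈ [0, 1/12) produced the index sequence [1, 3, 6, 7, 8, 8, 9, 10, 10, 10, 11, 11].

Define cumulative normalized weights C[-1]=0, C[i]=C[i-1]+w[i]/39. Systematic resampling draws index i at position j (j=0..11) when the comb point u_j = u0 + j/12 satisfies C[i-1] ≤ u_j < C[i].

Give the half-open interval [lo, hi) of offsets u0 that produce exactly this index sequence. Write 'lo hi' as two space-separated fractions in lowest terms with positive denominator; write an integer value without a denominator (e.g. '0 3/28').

1/156 1/52

C = [0, 1/39, 2/39, 4/39, 5/39, 2/13, 8/39, 4/13, 6/13, 23/39, 10/13, 1]
j=0 picked index 1: u0 ∈ [0, 1/39)
j=1 picked index 3: u0 ∈ [-5/156, 1/52)
j=2 picked index 6: u0 ∈ [-1/78, 1/26)
j=3 picked index 7: u0 ∈ [-7/156, 3/52)
j=4 picked index 8: u0 ∈ [-1/39, 5/39)
j=5 picked index 8: u0 ∈ [-17/156, 7/156)
j=6 picked index 9: u0 ∈ [-1/26, 7/78)
j=7 picked index 10: u0 ∈ [1/156, 29/156)
j=8 picked index 10: u0 ∈ [-1/13, 4/39)
j=9 picked index 10: u0 ∈ [-25/156, 1/52)
j=10 picked index 11: u0 ∈ [-5/78, 1/6)
j=11 picked index 11: u0 ∈ [-23/156, 1/12)
intersection: [1/156, 1/52)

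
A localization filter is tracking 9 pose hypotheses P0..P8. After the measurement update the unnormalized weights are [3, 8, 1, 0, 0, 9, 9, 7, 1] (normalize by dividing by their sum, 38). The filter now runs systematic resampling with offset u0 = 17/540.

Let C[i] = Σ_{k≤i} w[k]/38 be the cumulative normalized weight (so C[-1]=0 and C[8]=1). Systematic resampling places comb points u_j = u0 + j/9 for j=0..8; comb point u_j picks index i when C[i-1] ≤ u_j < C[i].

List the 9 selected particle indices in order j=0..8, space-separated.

0 1 1 5 5 6 6 7 7

C = [3/38, 11/38, 6/19, 6/19, 6/19, 21/38, 15/19, 37/38, 1]
j=0: u_0=17/540 ∈ [0, 3/38) → index 0
j=1: u_1=77/540 ∈ [3/38, 11/38) → index 1
j=2: u_2=137/540 ∈ [3/38, 11/38) → index 1
j=3: u_3=197/540 ∈ [6/19, 21/38) → index 5
j=4: u_4=257/540 ∈ [6/19, 21/38) → index 5
j=5: u_5=317/540 ∈ [21/38, 15/19) → index 6
j=6: u_6=377/540 ∈ [21/38, 15/19) → index 6
j=7: u_7=437/540 ∈ [15/19, 37/38) → index 7
j=8: u_8=497/540 ∈ [15/19, 37/38) → index 7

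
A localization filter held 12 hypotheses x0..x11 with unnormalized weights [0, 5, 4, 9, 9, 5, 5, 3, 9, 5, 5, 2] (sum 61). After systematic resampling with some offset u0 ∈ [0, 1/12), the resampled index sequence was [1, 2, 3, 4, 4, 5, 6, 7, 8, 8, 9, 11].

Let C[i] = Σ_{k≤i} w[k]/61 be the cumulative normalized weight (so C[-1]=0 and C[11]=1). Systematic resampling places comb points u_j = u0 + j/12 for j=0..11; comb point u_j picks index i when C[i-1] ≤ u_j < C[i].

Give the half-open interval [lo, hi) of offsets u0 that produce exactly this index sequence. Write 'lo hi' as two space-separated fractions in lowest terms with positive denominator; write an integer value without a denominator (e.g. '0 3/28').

C = [0, 5/61, 9/61, 18/61, 27/61, 32/61, 37/61, 40/61, 49/61, 54/61, 59/61, 1]
j=0 picked index 1: u0 ∈ [0, 5/61)
j=1 picked index 2: u0 ∈ [-1/732, 47/732)
j=2 picked index 3: u0 ∈ [-7/366, 47/366)
j=3 picked index 4: u0 ∈ [11/244, 47/244)
j=4 picked index 4: u0 ∈ [-7/183, 20/183)
j=5 picked index 5: u0 ∈ [19/732, 79/732)
j=6 picked index 6: u0 ∈ [3/122, 13/122)
j=7 picked index 7: u0 ∈ [17/732, 53/732)
j=8 picked index 8: u0 ∈ [-2/183, 25/183)
j=9 picked index 8: u0 ∈ [-23/244, 13/244)
j=10 picked index 9: u0 ∈ [-11/366, 19/366)
j=11 picked index 11: u0 ∈ [37/732, 1/12)
intersection: [37/732, 19/366)

37/732 19/366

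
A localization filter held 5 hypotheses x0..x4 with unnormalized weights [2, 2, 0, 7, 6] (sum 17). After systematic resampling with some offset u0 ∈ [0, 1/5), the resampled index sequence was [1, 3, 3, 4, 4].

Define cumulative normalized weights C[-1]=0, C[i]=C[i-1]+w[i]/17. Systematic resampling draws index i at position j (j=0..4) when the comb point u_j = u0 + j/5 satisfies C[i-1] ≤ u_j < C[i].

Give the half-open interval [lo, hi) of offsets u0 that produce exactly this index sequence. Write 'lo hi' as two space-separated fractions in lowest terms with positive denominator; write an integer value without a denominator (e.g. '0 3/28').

C = [2/17, 4/17, 4/17, 11/17, 1]
j=0 picked index 1: u0 ∈ [2/17, 4/17)
j=1 picked index 3: u0 ∈ [3/85, 38/85)
j=2 picked index 3: u0 ∈ [-14/85, 21/85)
j=3 picked index 4: u0 ∈ [4/85, 2/5)
j=4 picked index 4: u0 ∈ [-13/85, 1/5)
intersection: [2/17, 1/5)

2/17 1/5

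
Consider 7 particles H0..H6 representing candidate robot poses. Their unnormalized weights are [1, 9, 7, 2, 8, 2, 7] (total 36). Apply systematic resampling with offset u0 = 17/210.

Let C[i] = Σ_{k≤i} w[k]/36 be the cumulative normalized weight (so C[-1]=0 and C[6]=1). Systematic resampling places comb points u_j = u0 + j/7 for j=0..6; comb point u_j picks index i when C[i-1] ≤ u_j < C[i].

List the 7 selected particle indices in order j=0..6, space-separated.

C = [1/36, 5/18, 17/36, 19/36, 3/4, 29/36, 1]
j=0: u_0=17/210 ∈ [1/36, 5/18) → index 1
j=1: u_1=47/210 ∈ [1/36, 5/18) → index 1
j=2: u_2=11/30 ∈ [5/18, 17/36) → index 2
j=3: u_3=107/210 ∈ [17/36, 19/36) → index 3
j=4: u_4=137/210 ∈ [19/36, 3/4) → index 4
j=5: u_5=167/210 ∈ [3/4, 29/36) → index 5
j=6: u_6=197/210 ∈ [29/36, 1) → index 6

1 1 2 3 4 5 6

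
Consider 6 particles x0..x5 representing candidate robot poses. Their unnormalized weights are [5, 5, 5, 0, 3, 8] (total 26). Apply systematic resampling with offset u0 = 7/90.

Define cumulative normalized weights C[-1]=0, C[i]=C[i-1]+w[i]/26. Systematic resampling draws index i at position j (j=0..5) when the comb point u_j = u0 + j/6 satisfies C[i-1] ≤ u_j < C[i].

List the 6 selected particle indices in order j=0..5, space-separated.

0 1 2 4 5 5

C = [5/26, 5/13, 15/26, 15/26, 9/13, 1]
j=0: u_0=7/90 ∈ [0, 5/26) → index 0
j=1: u_1=11/45 ∈ [5/26, 5/13) → index 1
j=2: u_2=37/90 ∈ [5/13, 15/26) → index 2
j=3: u_3=26/45 ∈ [15/26, 9/13) → index 4
j=4: u_4=67/90 ∈ [9/13, 1) → index 5
j=5: u_5=41/45 ∈ [9/13, 1) → index 5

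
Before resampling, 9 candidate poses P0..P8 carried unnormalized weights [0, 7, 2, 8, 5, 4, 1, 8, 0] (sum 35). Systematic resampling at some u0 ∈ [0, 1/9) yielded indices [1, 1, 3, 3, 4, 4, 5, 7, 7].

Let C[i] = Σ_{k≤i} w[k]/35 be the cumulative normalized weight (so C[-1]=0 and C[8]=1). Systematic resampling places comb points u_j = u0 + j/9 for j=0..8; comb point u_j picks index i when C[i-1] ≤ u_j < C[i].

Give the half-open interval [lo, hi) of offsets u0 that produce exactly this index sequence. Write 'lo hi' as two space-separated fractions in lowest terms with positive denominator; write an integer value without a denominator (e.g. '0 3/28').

C = [0, 1/5, 9/35, 17/35, 22/35, 26/35, 27/35, 1, 1]
j=0 picked index 1: u0 ∈ [0, 1/5)
j=1 picked index 1: u0 ∈ [-1/9, 4/45)
j=2 picked index 3: u0 ∈ [11/315, 83/315)
j=3 picked index 3: u0 ∈ [-8/105, 16/105)
j=4 picked index 4: u0 ∈ [13/315, 58/315)
j=5 picked index 4: u0 ∈ [-22/315, 23/315)
j=6 picked index 5: u0 ∈ [-4/105, 8/105)
j=7 picked index 7: u0 ∈ [-2/315, 2/9)
j=8 picked index 7: u0 ∈ [-37/315, 1/9)
intersection: [13/315, 23/315)

13/315 23/315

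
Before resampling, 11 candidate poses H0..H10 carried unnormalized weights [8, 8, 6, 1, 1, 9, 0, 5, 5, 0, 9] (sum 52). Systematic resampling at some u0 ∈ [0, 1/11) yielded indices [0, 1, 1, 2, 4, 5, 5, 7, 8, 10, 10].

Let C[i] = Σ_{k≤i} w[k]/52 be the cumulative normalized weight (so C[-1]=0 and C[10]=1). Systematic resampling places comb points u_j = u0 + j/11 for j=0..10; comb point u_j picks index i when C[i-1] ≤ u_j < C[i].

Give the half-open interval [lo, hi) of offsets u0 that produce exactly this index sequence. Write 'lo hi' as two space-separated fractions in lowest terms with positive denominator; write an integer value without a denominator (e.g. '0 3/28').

45/572 51/572

C = [2/13, 4/13, 11/26, 23/52, 6/13, 33/52, 33/52, 19/26, 43/52, 43/52, 1]
j=0 picked index 0: u0 ∈ [0, 2/13)
j=1 picked index 1: u0 ∈ [9/143, 31/143)
j=2 picked index 1: u0 ∈ [-4/143, 18/143)
j=3 picked index 2: u0 ∈ [5/143, 43/286)
j=4 picked index 4: u0 ∈ [45/572, 14/143)
j=5 picked index 5: u0 ∈ [1/143, 103/572)
j=6 picked index 5: u0 ∈ [-12/143, 51/572)
j=7 picked index 7: u0 ∈ [-1/572, 27/286)
j=8 picked index 8: u0 ∈ [1/286, 57/572)
j=9 picked index 10: u0 ∈ [5/572, 2/11)
j=10 picked index 10: u0 ∈ [-47/572, 1/11)
intersection: [45/572, 51/572)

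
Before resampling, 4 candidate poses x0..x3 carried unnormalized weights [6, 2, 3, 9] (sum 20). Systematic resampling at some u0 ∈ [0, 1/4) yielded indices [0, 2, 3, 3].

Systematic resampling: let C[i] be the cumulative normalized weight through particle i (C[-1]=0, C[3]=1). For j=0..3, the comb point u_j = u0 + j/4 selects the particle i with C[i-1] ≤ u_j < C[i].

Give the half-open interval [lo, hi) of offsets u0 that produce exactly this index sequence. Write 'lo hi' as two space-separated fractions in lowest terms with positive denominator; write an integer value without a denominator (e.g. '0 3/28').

C = [3/10, 2/5, 11/20, 1]
j=0 picked index 0: u0 ∈ [0, 3/10)
j=1 picked index 2: u0 ∈ [3/20, 3/10)
j=2 picked index 3: u0 ∈ [1/20, 1/2)
j=3 picked index 3: u0 ∈ [-1/5, 1/4)
intersection: [3/20, 1/4)

3/20 1/4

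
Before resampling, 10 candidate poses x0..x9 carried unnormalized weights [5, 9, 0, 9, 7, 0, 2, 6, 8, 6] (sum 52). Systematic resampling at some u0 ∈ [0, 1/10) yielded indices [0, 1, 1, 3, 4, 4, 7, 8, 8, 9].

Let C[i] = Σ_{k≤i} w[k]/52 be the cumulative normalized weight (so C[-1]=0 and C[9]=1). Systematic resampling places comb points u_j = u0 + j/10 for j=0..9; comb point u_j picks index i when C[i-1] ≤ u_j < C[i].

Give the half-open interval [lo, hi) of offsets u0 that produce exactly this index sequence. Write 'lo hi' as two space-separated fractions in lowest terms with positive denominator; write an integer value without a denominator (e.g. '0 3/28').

11/260 9/130

C = [5/52, 7/26, 7/26, 23/52, 15/26, 15/26, 8/13, 19/26, 23/26, 1]
j=0 picked index 0: u0 ∈ [0, 5/52)
j=1 picked index 1: u0 ∈ [-1/260, 11/65)
j=2 picked index 1: u0 ∈ [-27/260, 9/130)
j=3 picked index 3: u0 ∈ [-2/65, 37/260)
j=4 picked index 4: u0 ∈ [11/260, 23/130)
j=5 picked index 4: u0 ∈ [-3/52, 1/13)
j=6 picked index 7: u0 ∈ [1/65, 17/130)
j=7 picked index 8: u0 ∈ [2/65, 12/65)
j=8 picked index 8: u0 ∈ [-9/130, 11/130)
j=9 picked index 9: u0 ∈ [-1/65, 1/10)
intersection: [11/260, 9/130)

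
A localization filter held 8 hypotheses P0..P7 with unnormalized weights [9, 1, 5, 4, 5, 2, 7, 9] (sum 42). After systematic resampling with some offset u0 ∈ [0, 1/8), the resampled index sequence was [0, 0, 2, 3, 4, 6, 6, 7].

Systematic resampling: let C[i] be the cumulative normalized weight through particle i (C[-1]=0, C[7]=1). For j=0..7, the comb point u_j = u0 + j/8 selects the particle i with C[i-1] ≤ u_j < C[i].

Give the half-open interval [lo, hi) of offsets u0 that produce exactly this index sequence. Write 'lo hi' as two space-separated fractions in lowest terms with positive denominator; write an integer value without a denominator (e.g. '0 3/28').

0 1/28

C = [3/14, 5/21, 5/14, 19/42, 4/7, 13/21, 11/14, 1]
j=0 picked index 0: u0 ∈ [0, 3/14)
j=1 picked index 0: u0 ∈ [-1/8, 5/56)
j=2 picked index 2: u0 ∈ [-1/84, 3/28)
j=3 picked index 3: u0 ∈ [-1/56, 13/168)
j=4 picked index 4: u0 ∈ [-1/21, 1/14)
j=5 picked index 6: u0 ∈ [-1/168, 9/56)
j=6 picked index 6: u0 ∈ [-11/84, 1/28)
j=7 picked index 7: u0 ∈ [-5/56, 1/8)
intersection: [0, 1/28)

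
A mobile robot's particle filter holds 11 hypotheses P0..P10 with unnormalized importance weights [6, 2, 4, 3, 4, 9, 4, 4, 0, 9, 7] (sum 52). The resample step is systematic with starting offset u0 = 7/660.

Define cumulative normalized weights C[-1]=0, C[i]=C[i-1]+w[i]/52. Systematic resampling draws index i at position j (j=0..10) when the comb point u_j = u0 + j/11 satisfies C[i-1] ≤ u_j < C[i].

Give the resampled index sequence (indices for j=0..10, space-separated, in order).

C = [3/26, 2/13, 3/13, 15/52, 19/52, 7/13, 8/13, 9/13, 9/13, 45/52, 1]
j=0: u_0=7/660 ∈ [0, 3/26) → index 0
j=1: u_1=67/660 ∈ [0, 3/26) → index 0
j=2: u_2=127/660 ∈ [2/13, 3/13) → index 2
j=3: u_3=17/60 ∈ [3/13, 15/52) → index 3
j=4: u_4=247/660 ∈ [19/52, 7/13) → index 5
j=5: u_5=307/660 ∈ [19/52, 7/13) → index 5
j=6: u_6=367/660 ∈ [7/13, 8/13) → index 6
j=7: u_7=427/660 ∈ [8/13, 9/13) → index 7
j=8: u_8=487/660 ∈ [9/13, 45/52) → index 9
j=9: u_9=547/660 ∈ [9/13, 45/52) → index 9
j=10: u_10=607/660 ∈ [45/52, 1) → index 10

0 0 2 3 5 5 6 7 9 9 10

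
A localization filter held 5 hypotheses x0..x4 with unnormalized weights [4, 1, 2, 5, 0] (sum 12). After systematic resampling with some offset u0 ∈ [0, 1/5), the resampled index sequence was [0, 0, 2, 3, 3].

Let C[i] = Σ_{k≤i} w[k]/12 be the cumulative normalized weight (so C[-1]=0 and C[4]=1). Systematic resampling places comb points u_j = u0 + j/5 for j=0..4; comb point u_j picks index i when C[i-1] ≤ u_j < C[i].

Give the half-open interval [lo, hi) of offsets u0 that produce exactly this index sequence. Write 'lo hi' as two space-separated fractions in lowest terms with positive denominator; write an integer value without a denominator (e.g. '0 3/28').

C = [1/3, 5/12, 7/12, 1, 1]
j=0 picked index 0: u0 ∈ [0, 1/3)
j=1 picked index 0: u0 ∈ [-1/5, 2/15)
j=2 picked index 2: u0 ∈ [1/60, 11/60)
j=3 picked index 3: u0 ∈ [-1/60, 2/5)
j=4 picked index 3: u0 ∈ [-13/60, 1/5)
intersection: [1/60, 2/15)

1/60 2/15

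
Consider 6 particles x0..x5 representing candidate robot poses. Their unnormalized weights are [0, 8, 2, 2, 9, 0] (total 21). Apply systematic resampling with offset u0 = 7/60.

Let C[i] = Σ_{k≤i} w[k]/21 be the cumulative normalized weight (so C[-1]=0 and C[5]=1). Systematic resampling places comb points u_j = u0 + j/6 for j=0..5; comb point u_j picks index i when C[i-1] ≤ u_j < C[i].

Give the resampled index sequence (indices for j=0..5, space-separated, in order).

1 1 2 4 4 4

C = [0, 8/21, 10/21, 4/7, 1, 1]
j=0: u_0=7/60 ∈ [0, 8/21) → index 1
j=1: u_1=17/60 ∈ [0, 8/21) → index 1
j=2: u_2=9/20 ∈ [8/21, 10/21) → index 2
j=3: u_3=37/60 ∈ [4/7, 1) → index 4
j=4: u_4=47/60 ∈ [4/7, 1) → index 4
j=5: u_5=19/20 ∈ [4/7, 1) → index 4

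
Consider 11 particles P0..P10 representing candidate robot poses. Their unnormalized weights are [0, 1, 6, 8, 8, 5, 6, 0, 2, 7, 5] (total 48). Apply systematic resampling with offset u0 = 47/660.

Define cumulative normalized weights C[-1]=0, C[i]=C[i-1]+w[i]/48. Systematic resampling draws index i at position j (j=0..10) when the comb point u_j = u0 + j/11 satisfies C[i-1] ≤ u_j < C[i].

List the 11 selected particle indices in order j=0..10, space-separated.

2 3 3 4 4 5 6 6 9 9 10

C = [0, 1/48, 7/48, 5/16, 23/48, 7/12, 17/24, 17/24, 3/4, 43/48, 1]
j=0: u_0=47/660 ∈ [1/48, 7/48) → index 2
j=1: u_1=107/660 ∈ [7/48, 5/16) → index 3
j=2: u_2=167/660 ∈ [7/48, 5/16) → index 3
j=3: u_3=227/660 ∈ [5/16, 23/48) → index 4
j=4: u_4=287/660 ∈ [5/16, 23/48) → index 4
j=5: u_5=347/660 ∈ [23/48, 7/12) → index 5
j=6: u_6=37/60 ∈ [7/12, 17/24) → index 6
j=7: u_7=467/660 ∈ [7/12, 17/24) → index 6
j=8: u_8=527/660 ∈ [3/4, 43/48) → index 9
j=9: u_9=587/660 ∈ [3/4, 43/48) → index 9
j=10: u_10=647/660 ∈ [43/48, 1) → index 10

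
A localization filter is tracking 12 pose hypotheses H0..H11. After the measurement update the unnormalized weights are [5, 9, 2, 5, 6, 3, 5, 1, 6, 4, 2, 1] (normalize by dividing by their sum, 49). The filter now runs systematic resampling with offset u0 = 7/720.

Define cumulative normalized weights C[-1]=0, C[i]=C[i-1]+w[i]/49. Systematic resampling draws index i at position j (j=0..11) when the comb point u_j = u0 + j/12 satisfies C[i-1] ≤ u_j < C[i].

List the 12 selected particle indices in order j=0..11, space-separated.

C = [5/49, 2/7, 16/49, 3/7, 27/49, 30/49, 5/7, 36/49, 6/7, 46/49, 48/49, 1]
j=0: u_0=7/720 ∈ [0, 5/49) → index 0
j=1: u_1=67/720 ∈ [0, 5/49) → index 0
j=2: u_2=127/720 ∈ [5/49, 2/7) → index 1
j=3: u_3=187/720 ∈ [5/49, 2/7) → index 1
j=4: u_4=247/720 ∈ [16/49, 3/7) → index 3
j=5: u_5=307/720 ∈ [16/49, 3/7) → index 3
j=6: u_6=367/720 ∈ [3/7, 27/49) → index 4
j=7: u_7=427/720 ∈ [27/49, 30/49) → index 5
j=8: u_8=487/720 ∈ [30/49, 5/7) → index 6
j=9: u_9=547/720 ∈ [36/49, 6/7) → index 8
j=10: u_10=607/720 ∈ [36/49, 6/7) → index 8
j=11: u_11=667/720 ∈ [6/7, 46/49) → index 9

0 0 1 1 3 3 4 5 6 8 8 9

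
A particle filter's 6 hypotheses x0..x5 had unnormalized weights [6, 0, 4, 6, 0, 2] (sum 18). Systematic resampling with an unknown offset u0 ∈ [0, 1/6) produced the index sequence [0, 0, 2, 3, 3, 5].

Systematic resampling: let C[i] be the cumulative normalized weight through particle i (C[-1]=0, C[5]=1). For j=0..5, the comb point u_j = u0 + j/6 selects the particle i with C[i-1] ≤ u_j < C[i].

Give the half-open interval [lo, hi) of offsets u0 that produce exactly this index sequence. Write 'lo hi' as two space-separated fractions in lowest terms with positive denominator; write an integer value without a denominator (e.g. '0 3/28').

1/18 1/6

C = [1/3, 1/3, 5/9, 8/9, 8/9, 1]
j=0 picked index 0: u0 ∈ [0, 1/3)
j=1 picked index 0: u0 ∈ [-1/6, 1/6)
j=2 picked index 2: u0 ∈ [0, 2/9)
j=3 picked index 3: u0 ∈ [1/18, 7/18)
j=4 picked index 3: u0 ∈ [-1/9, 2/9)
j=5 picked index 5: u0 ∈ [1/18, 1/6)
intersection: [1/18, 1/6)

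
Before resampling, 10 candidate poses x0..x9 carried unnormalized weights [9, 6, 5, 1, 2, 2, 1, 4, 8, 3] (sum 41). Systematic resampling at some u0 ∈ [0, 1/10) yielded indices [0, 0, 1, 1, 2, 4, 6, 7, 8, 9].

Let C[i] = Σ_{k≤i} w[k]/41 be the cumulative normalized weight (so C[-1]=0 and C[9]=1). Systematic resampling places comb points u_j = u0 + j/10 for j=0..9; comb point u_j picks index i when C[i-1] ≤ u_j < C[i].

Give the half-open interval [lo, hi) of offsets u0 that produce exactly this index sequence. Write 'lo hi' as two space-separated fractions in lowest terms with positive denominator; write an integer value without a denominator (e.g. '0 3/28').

C = [9/41, 15/41, 20/41, 21/41, 23/41, 25/41, 26/41, 30/41, 38/41, 1]
j=0 picked index 0: u0 ∈ [0, 9/41)
j=1 picked index 0: u0 ∈ [-1/10, 49/410)
j=2 picked index 1: u0 ∈ [4/205, 34/205)
j=3 picked index 1: u0 ∈ [-33/410, 27/410)
j=4 picked index 2: u0 ∈ [-7/205, 18/205)
j=5 picked index 4: u0 ∈ [1/82, 5/82)
j=6 picked index 6: u0 ∈ [2/205, 7/205)
j=7 picked index 7: u0 ∈ [-27/410, 13/410)
j=8 picked index 8: u0 ∈ [-14/205, 26/205)
j=9 picked index 9: u0 ∈ [11/410, 1/10)
intersection: [11/410, 13/410)

11/410 13/410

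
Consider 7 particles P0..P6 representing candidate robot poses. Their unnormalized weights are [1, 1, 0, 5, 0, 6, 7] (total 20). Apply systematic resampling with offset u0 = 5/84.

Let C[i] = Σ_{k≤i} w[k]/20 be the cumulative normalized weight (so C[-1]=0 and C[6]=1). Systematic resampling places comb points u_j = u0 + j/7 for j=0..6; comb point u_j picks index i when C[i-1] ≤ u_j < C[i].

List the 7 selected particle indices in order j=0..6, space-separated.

1 3 3 5 5 6 6

C = [1/20, 1/10, 1/10, 7/20, 7/20, 13/20, 1]
j=0: u_0=5/84 ∈ [1/20, 1/10) → index 1
j=1: u_1=17/84 ∈ [1/10, 7/20) → index 3
j=2: u_2=29/84 ∈ [1/10, 7/20) → index 3
j=3: u_3=41/84 ∈ [7/20, 13/20) → index 5
j=4: u_4=53/84 ∈ [7/20, 13/20) → index 5
j=5: u_5=65/84 ∈ [13/20, 1) → index 6
j=6: u_6=11/12 ∈ [13/20, 1) → index 6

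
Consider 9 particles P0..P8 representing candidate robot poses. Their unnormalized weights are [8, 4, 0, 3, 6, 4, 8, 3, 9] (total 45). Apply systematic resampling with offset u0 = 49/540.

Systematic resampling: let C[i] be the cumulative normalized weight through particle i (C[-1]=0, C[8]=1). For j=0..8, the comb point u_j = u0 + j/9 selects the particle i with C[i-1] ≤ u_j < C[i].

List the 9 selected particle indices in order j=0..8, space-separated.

C = [8/45, 4/15, 4/15, 1/3, 7/15, 5/9, 11/15, 4/5, 1]
j=0: u_0=49/540 ∈ [0, 8/45) → index 0
j=1: u_1=109/540 ∈ [8/45, 4/15) → index 1
j=2: u_2=169/540 ∈ [4/15, 1/3) → index 3
j=3: u_3=229/540 ∈ [1/3, 7/15) → index 4
j=4: u_4=289/540 ∈ [7/15, 5/9) → index 5
j=5: u_5=349/540 ∈ [5/9, 11/15) → index 6
j=6: u_6=409/540 ∈ [11/15, 4/5) → index 7
j=7: u_7=469/540 ∈ [4/5, 1) → index 8
j=8: u_8=529/540 ∈ [4/5, 1) → index 8

0 1 3 4 5 6 7 8 8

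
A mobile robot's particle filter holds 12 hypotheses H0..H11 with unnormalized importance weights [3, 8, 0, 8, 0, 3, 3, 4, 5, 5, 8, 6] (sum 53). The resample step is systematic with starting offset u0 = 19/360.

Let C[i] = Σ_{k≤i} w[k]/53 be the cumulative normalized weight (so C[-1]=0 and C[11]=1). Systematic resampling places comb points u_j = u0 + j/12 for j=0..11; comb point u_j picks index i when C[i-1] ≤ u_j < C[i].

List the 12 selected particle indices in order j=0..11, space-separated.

C = [3/53, 11/53, 11/53, 19/53, 19/53, 22/53, 25/53, 29/53, 34/53, 39/53, 47/53, 1]
j=0: u_0=19/360 ∈ [0, 3/53) → index 0
j=1: u_1=49/360 ∈ [3/53, 11/53) → index 1
j=2: u_2=79/360 ∈ [11/53, 19/53) → index 3
j=3: u_3=109/360 ∈ [11/53, 19/53) → index 3
j=4: u_4=139/360 ∈ [19/53, 22/53) → index 5
j=5: u_5=169/360 ∈ [22/53, 25/53) → index 6
j=6: u_6=199/360 ∈ [29/53, 34/53) → index 8
j=7: u_7=229/360 ∈ [29/53, 34/53) → index 8
j=8: u_8=259/360 ∈ [34/53, 39/53) → index 9
j=9: u_9=289/360 ∈ [39/53, 47/53) → index 10
j=10: u_10=319/360 ∈ [39/53, 47/53) → index 10
j=11: u_11=349/360 ∈ [47/53, 1) → index 11

0 1 3 3 5 6 8 8 9 10 10 11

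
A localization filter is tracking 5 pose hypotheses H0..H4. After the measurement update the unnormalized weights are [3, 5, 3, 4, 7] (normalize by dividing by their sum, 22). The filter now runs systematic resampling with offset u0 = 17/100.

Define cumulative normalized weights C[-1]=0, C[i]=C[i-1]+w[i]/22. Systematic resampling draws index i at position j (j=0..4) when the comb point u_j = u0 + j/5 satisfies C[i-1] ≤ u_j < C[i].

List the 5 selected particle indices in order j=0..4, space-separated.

1 2 3 4 4

C = [3/22, 4/11, 1/2, 15/22, 1]
j=0: u_0=17/100 ∈ [3/22, 4/11) → index 1
j=1: u_1=37/100 ∈ [4/11, 1/2) → index 2
j=2: u_2=57/100 ∈ [1/2, 15/22) → index 3
j=3: u_3=77/100 ∈ [15/22, 1) → index 4
j=4: u_4=97/100 ∈ [15/22, 1) → index 4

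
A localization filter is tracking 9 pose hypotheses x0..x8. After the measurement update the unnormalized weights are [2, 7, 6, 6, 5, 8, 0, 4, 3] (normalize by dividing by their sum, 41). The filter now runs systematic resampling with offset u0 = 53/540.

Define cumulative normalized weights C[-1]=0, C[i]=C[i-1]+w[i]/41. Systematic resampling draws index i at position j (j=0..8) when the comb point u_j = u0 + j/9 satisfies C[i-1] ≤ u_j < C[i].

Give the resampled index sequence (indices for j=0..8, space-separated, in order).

1 1 2 3 4 5 5 7 8

C = [2/41, 9/41, 15/41, 21/41, 26/41, 34/41, 34/41, 38/41, 1]
j=0: u_0=53/540 ∈ [2/41, 9/41) → index 1
j=1: u_1=113/540 ∈ [2/41, 9/41) → index 1
j=2: u_2=173/540 ∈ [9/41, 15/41) → index 2
j=3: u_3=233/540 ∈ [15/41, 21/41) → index 3
j=4: u_4=293/540 ∈ [21/41, 26/41) → index 4
j=5: u_5=353/540 ∈ [26/41, 34/41) → index 5
j=6: u_6=413/540 ∈ [26/41, 34/41) → index 5
j=7: u_7=473/540 ∈ [34/41, 38/41) → index 7
j=8: u_8=533/540 ∈ [38/41, 1) → index 8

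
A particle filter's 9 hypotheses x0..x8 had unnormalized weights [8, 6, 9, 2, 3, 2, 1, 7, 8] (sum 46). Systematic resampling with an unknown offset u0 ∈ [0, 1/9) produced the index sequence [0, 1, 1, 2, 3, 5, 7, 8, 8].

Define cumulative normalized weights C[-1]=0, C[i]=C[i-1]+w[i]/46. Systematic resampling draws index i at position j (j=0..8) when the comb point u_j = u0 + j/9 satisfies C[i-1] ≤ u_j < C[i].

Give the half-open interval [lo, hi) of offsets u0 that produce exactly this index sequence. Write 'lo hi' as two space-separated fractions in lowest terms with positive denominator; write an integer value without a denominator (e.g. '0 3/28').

C = [4/23, 7/23, 1/2, 25/46, 14/23, 15/23, 31/46, 19/23, 1]
j=0 picked index 0: u0 ∈ [0, 4/23)
j=1 picked index 1: u0 ∈ [13/207, 40/207)
j=2 picked index 1: u0 ∈ [-10/207, 17/207)
j=3 picked index 2: u0 ∈ [-2/69, 1/6)
j=4 picked index 3: u0 ∈ [1/18, 41/414)
j=5 picked index 5: u0 ∈ [11/207, 20/207)
j=6 picked index 7: u0 ∈ [1/138, 11/69)
j=7 picked index 8: u0 ∈ [10/207, 2/9)
j=8 picked index 8: u0 ∈ [-13/207, 1/9)
intersection: [13/207, 17/207)

13/207 17/207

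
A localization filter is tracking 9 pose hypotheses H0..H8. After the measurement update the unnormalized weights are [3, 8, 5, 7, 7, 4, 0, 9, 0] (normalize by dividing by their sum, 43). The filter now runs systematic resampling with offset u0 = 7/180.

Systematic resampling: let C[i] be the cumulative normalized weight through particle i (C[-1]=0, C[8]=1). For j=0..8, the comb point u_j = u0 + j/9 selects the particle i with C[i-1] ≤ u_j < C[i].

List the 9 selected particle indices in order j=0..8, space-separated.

0 1 2 3 3 4 5 7 7

C = [3/43, 11/43, 16/43, 23/43, 30/43, 34/43, 34/43, 1, 1]
j=0: u_0=7/180 ∈ [0, 3/43) → index 0
j=1: u_1=3/20 ∈ [3/43, 11/43) → index 1
j=2: u_2=47/180 ∈ [11/43, 16/43) → index 2
j=3: u_3=67/180 ∈ [16/43, 23/43) → index 3
j=4: u_4=29/60 ∈ [16/43, 23/43) → index 3
j=5: u_5=107/180 ∈ [23/43, 30/43) → index 4
j=6: u_6=127/180 ∈ [30/43, 34/43) → index 5
j=7: u_7=49/60 ∈ [34/43, 1) → index 7
j=8: u_8=167/180 ∈ [34/43, 1) → index 7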